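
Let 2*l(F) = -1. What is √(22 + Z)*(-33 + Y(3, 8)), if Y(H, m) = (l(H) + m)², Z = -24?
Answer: 93*I*√2/4 ≈ 32.88*I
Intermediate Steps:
l(F) = -½ (l(F) = (½)*(-1) = -½)
Y(H, m) = (-½ + m)²
√(22 + Z)*(-33 + Y(3, 8)) = √(22 - 24)*(-33 + (-1 + 2*8)²/4) = √(-2)*(-33 + (-1 + 16)²/4) = (I*√2)*(-33 + (¼)*15²) = (I*√2)*(-33 + (¼)*225) = (I*√2)*(-33 + 225/4) = (I*√2)*(93/4) = 93*I*√2/4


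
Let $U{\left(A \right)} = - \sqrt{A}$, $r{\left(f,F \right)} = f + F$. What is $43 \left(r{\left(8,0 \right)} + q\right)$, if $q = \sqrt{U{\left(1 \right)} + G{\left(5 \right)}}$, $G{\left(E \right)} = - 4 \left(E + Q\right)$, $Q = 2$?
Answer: $344 + 43 i \sqrt{29} \approx 344.0 + 231.56 i$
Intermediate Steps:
$r{\left(f,F \right)} = F + f$
$G{\left(E \right)} = -8 - 4 E$ ($G{\left(E \right)} = - 4 \left(E + 2\right) = - 4 \left(2 + E\right) = -8 - 4 E$)
$q = i \sqrt{29}$ ($q = \sqrt{- \sqrt{1} - 28} = \sqrt{\left(-1\right) 1 - 28} = \sqrt{-1 - 28} = \sqrt{-29} = i \sqrt{29} \approx 5.3852 i$)
$43 \left(r{\left(8,0 \right)} + q\right) = 43 \left(\left(0 + 8\right) + i \sqrt{29}\right) = 43 \left(8 + i \sqrt{29}\right) = 344 + 43 i \sqrt{29}$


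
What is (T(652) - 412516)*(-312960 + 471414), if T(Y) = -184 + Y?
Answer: -65290653792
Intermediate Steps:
(T(652) - 412516)*(-312960 + 471414) = ((-184 + 652) - 412516)*(-312960 + 471414) = (468 - 412516)*158454 = -412048*158454 = -65290653792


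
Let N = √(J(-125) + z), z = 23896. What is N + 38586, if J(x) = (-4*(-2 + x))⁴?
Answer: 38586 + 2*√16649262998 ≈ 2.9665e+5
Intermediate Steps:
J(x) = (8 - 4*x)⁴
N = 2*√16649262998 (N = √(256*(-2 - 125)⁴ + 23896) = √(256*(-127)⁴ + 23896) = √(256*260144641 + 23896) = √(66597028096 + 23896) = √66597051992 = 2*√16649262998 ≈ 2.5806e+5)
N + 38586 = 2*√16649262998 + 38586 = 38586 + 2*√16649262998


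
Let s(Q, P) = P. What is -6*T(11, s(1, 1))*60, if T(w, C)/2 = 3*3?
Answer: -6480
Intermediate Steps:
T(w, C) = 18 (T(w, C) = 2*(3*3) = 2*9 = 18)
-6*T(11, s(1, 1))*60 = -6*18*60 = -108*60 = -6480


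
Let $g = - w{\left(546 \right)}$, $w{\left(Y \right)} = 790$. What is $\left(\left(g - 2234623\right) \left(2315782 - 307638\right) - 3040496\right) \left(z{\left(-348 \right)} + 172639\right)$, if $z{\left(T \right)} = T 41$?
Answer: $-710932842251456128$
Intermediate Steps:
$z{\left(T \right)} = 41 T$
$g = -790$ ($g = \left(-1\right) 790 = -790$)
$\left(\left(g - 2234623\right) \left(2315782 - 307638\right) - 3040496\right) \left(z{\left(-348 \right)} + 172639\right) = \left(\left(-790 - 2234623\right) \left(2315782 - 307638\right) - 3040496\right) \left(41 \left(-348\right) + 172639\right) = \left(\left(-2235413\right) 2008144 - 3040496\right) \left(-14268 + 172639\right) = \left(-4489031203472 - 3040496\right) 158371 = \left(-4489034243968\right) 158371 = -710932842251456128$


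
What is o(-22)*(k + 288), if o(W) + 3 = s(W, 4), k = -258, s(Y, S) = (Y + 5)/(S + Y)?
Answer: -185/3 ≈ -61.667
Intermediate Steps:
s(Y, S) = (5 + Y)/(S + Y)
o(W) = -3 + (5 + W)/(4 + W)
o(-22)*(k + 288) = ((-7 - 2*(-22))/(4 - 22))*(-258 + 288) = ((-7 + 44)/(-18))*30 = -1/18*37*30 = -37/18*30 = -185/3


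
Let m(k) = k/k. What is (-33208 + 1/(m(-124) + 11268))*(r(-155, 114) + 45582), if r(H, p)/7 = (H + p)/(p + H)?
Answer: -17060358935139/11269 ≈ -1.5139e+9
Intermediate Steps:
r(H, p) = 7 (r(H, p) = 7*((H + p)/(p + H)) = 7*((H + p)/(H + p)) = 7*1 = 7)
m(k) = 1
(-33208 + 1/(m(-124) + 11268))*(r(-155, 114) + 45582) = (-33208 + 1/(1 + 11268))*(7 + 45582) = (-33208 + 1/11269)*45589 = -374220951/11269*45589 = -17060358935139/11269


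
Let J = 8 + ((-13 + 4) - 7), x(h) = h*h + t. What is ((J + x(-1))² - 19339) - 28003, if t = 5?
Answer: -47338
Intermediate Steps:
x(h) = 5 + h² (x(h) = h*h + 5 = h² + 5 = 5 + h²)
J = -8 (J = 8 + (-9 - 7) = 8 - 16 = -8)
((J + x(-1))² - 19339) - 28003 = ((-8 + (5 + (-1)²))² - 19339) - 28003 = ((-8 + (5 + 1))² - 19339) - 28003 = ((-8 + 6)² - 19339) - 28003 = ((-2)² - 19339) - 28003 = (4 - 19339) - 28003 = -19335 - 28003 = -47338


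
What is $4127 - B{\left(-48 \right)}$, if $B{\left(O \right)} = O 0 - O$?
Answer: $4079$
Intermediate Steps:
$B{\left(O \right)} = - O$ ($B{\left(O \right)} = 0 - O = - O$)
$4127 - B{\left(-48 \right)} = 4127 - \left(-1\right) \left(-48\right) = 4127 - 48 = 4079$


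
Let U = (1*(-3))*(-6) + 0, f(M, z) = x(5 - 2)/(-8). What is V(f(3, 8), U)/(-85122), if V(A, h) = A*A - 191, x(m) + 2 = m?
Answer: 12223/5447808 ≈ 0.0022437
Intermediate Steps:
x(m) = -2 + m
f(M, z) = -⅛ (f(M, z) = (-2 + (5 - 2))/(-8) = (-2 + 3)*(-⅛) = 1*(-⅛) = -⅛)
U = 18 (U = -3*(-6) + 0 = 18 + 0 = 18)
V(A, h) = -191 + A² (V(A, h) = A² - 191 = -191 + A²)
V(f(3, 8), U)/(-85122) = (-191 + (-⅛)²)/(-85122) = (-191 + 1/64)*(-1/85122) = -12223/64*(-1/85122) = 12223/5447808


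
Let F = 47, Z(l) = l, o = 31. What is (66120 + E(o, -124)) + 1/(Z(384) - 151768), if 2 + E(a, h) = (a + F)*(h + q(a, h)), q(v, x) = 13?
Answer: 8698524639/151384 ≈ 57460.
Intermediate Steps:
E(a, h) = -2 + (13 + h)*(47 + a) (E(a, h) = -2 + (a + 47)*(h + 13) = -2 + (47 + a)*(13 + h) = -2 + (13 + h)*(47 + a))
(66120 + E(o, -124)) + 1/(Z(384) - 151768) = (66120 + (609 + 13*31 + 47*(-124) + 31*(-124))) + 1/(384 - 151768) = (66120 + (609 + 403 - 5828 - 3844)) + 1/(-151384) = (66120 - 8660) - 1/151384 = 57460 - 1/151384 = 8698524639/151384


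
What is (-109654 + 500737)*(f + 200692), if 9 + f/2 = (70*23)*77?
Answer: 175445308962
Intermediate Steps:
f = 247922 (f = -18 + 2*((70*23)*77) = -18 + 2*(1610*77) = -18 + 2*123970 = -18 + 247940 = 247922)
(-109654 + 500737)*(f + 200692) = (-109654 + 500737)*(247922 + 200692) = 391083*448614 = 175445308962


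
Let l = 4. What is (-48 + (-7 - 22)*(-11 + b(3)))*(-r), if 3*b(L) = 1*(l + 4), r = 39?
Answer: -7553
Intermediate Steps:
b(L) = 8/3 (b(L) = (1*(4 + 4))/3 = (1*8)/3 = (1/3)*8 = 8/3)
(-48 + (-7 - 22)*(-11 + b(3)))*(-r) = (-48 + (-7 - 22)*(-11 + 8/3))*(-1*39) = (-48 - 29*(-25/3))*(-39) = (-48 + 725/3)*(-39) = (581/3)*(-39) = -7553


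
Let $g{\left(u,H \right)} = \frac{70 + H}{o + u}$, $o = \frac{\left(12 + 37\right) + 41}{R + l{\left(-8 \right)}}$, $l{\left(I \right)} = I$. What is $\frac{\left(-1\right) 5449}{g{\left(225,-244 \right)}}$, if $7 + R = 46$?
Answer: $\frac{12832395}{1798} \approx 7137.0$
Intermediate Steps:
$R = 39$ ($R = -7 + 46 = 39$)
$o = \frac{90}{31}$ ($o = \frac{\left(12 + 37\right) + 41}{39 - 8} = \frac{49 + 41}{31} = 90 \cdot \frac{1}{31} = \frac{90}{31} \approx 2.9032$)
$g{\left(u,H \right)} = \frac{70 + H}{\frac{90}{31} + u}$
$\frac{\left(-1\right) 5449}{g{\left(225,-244 \right)}} = \frac{\left(-1\right) 5449}{31 \frac{1}{90 + 31 \cdot 225} \left(70 - 244\right)} = - \frac{5449}{31 \frac{1}{90 + 6975} \left(-174\right)} = - \frac{5449}{31 \cdot \frac{1}{7065} \left(-174\right)} = - \frac{5449}{- \frac{1798}{2355}} = \left(-5449\right) \left(- \frac{2355}{1798}\right) = \frac{12832395}{1798}$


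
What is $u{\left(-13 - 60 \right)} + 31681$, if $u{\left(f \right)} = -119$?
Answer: $31562$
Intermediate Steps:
$u{\left(-13 - 60 \right)} + 31681 = -119 + 31681 = 31562$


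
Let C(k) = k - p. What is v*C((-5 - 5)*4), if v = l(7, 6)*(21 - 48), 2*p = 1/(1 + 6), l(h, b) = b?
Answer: 45441/7 ≈ 6491.6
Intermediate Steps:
p = 1/14 (p = 1/(2*(1 + 6)) = (1/2)/7 = (1/2)*(1/7) = 1/14 ≈ 0.071429)
v = -162 (v = 6*(21 - 48) = 6*(-27) = -162)
C(k) = -1/14 + k (C(k) = k - 1*1/14 = k - 1/14 = -1/14 + k)
v*C((-5 - 5)*4) = -162*(-1/14 + (-5 - 5)*4) = -162*(-1/14 - 10*4) = -162*(-1/14 - 40) = -162*(-561/14) = 45441/7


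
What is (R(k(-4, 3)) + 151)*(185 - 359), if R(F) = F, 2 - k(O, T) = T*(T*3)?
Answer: -21924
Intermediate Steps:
k(O, T) = 2 - 3*T**2 (k(O, T) = 2 - T*T*3 = 2 - T*3*T = 2 - 3*T**2)
(R(k(-4, 3)) + 151)*(185 - 359) = ((2 - 3*3**2) + 151)*(185 - 359) = ((2 - 3*9) + 151)*(-174) = ((2 - 27) + 151)*(-174) = (-25 + 151)*(-174) = 126*(-174) = -21924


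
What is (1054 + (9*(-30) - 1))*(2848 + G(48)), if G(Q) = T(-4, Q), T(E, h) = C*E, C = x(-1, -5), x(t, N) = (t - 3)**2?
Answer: 2179872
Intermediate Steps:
x(t, N) = (-3 + t)**2
C = 16 (C = (-3 - 1)**2 = (-4)**2 = 16)
T(E, h) = 16*E
G(Q) = -64 (G(Q) = 16*(-4) = -64)
(1054 + (9*(-30) - 1))*(2848 + G(48)) = (1054 + (9*(-30) - 1))*(2848 - 64) = (1054 + (-270 - 1))*2784 = (1054 - 271)*2784 = 783*2784 = 2179872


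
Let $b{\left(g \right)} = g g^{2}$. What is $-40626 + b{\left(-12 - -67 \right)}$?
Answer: $125749$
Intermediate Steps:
$b{\left(g \right)} = g^{3}$
$-40626 + b{\left(-12 - -67 \right)} = -40626 + \left(-12 - -67\right)^{3} = -40626 + \left(-12 + 67\right)^{3} = -40626 + 55^{3} = -40626 + 166375 = 125749$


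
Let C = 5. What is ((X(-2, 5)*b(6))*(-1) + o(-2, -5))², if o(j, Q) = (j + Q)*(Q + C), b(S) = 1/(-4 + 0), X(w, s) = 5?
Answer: 25/16 ≈ 1.5625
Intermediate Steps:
b(S) = -¼ (b(S) = 1/(-4) = -¼)
o(j, Q) = (5 + Q)*(Q + j) (o(j, Q) = (j + Q)*(Q + 5) = (Q + j)*(5 + Q) = (5 + Q)*(Q + j))
((X(-2, 5)*b(6))*(-1) + o(-2, -5))² = ((5*(-¼))*(-1) + ((-5)² + 5*(-5) + 5*(-2) - 5*(-2)))² = (-5/4*(-1) + (25 - 25 - 10 + 10))² = (5/4 + 0)² = (5/4)² = 25/16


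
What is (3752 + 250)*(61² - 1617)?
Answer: 8420208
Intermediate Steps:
(3752 + 250)*(61² - 1617) = 4002*(3721 - 1617) = 4002*2104 = 8420208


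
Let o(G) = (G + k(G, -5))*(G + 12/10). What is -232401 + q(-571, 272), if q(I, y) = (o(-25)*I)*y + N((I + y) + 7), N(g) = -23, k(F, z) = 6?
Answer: -352322552/5 ≈ -7.0465e+7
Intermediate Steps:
o(G) = (6 + G)*(6/5 + G) (o(G) = (G + 6)*(G + 12/10) = (6 + G)*(G + 12*(1/10)) = (6 + G)*(G + 6/5) = (6 + G)*(6/5 + G))
q(I, y) = -23 + 2261*I*y/5 (q(I, y) = ((36/5 + (-25)**2 + (36/5)*(-25))*I)*y - 23 = ((36/5 + 625 - 180)*I)*y - 23 = (2261*I/5)*y - 23 = 2261*I*y/5 - 23 = -23 + 2261*I*y/5)
-232401 + q(-571, 272) = -232401 + (-23 + (2261/5)*(-571)*272) = -232401 + (-23 - 351160432/5) = -232401 - 351160547/5 = -352322552/5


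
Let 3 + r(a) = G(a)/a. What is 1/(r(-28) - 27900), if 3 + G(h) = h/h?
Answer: -14/390641 ≈ -3.5839e-5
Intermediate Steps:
G(h) = -2 (G(h) = -3 + h/h = -3 + 1 = -2)
r(a) = -3 - 2/a
1/(r(-28) - 27900) = 1/((-3 - 2/(-28)) - 27900) = 1/((-3 - 2*(-1/28)) - 27900) = 1/((-3 + 1/14) - 27900) = 1/(-41/14 - 27900) = 1/(-390641/14) = -14/390641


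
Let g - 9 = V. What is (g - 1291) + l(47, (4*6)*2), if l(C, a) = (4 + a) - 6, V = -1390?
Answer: -2626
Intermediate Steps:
l(C, a) = -2 + a
g = -1381 (g = 9 - 1390 = -1381)
(g - 1291) + l(47, (4*6)*2) = (-1381 - 1291) + (-2 + (4*6)*2) = -2672 + (-2 + 24*2) = -2672 + (-2 + 48) = -2672 + 46 = -2626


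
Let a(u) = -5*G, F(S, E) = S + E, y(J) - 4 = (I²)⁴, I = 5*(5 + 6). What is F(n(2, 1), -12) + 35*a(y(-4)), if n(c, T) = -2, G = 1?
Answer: -189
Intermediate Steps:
I = 55 (I = 5*11 = 55)
y(J) = 83733937890629 (y(J) = 4 + (55²)⁴ = 4 + 3025⁴ = 4 + 83733937890625 = 83733937890629)
F(S, E) = E + S
a(u) = -5 (a(u) = -5*1 = -5)
F(n(2, 1), -12) + 35*a(y(-4)) = (-12 - 2) + 35*(-5) = -14 - 175 = -189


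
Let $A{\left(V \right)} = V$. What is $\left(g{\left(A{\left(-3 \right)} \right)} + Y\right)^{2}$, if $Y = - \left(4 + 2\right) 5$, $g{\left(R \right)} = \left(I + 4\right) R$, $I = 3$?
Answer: $2601$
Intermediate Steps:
$g{\left(R \right)} = 7 R$ ($g{\left(R \right)} = \left(3 + 4\right) R = 7 R$)
$Y = -30$ ($Y = - 6 \cdot 5 = \left(-1\right) 30 = -30$)
$\left(g{\left(A{\left(-3 \right)} \right)} + Y\right)^{2} = \left(7 \left(-3\right) - 30\right)^{2} = \left(-21 - 30\right)^{2} = \left(-51\right)^{2} = 2601$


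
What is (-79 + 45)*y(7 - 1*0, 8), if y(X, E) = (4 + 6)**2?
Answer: -3400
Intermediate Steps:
y(X, E) = 100 (y(X, E) = 10**2 = 100)
(-79 + 45)*y(7 - 1*0, 8) = (-79 + 45)*100 = -34*100 = -3400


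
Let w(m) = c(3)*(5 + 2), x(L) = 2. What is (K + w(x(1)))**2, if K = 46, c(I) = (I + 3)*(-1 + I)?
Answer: 16900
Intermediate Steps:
c(I) = (-1 + I)*(3 + I) (c(I) = (3 + I)*(-1 + I) = (-1 + I)*(3 + I))
w(m) = 84 (w(m) = (-3 + 3**2 + 2*3)*(5 + 2) = (-3 + 9 + 6)*7 = 12*7 = 84)
(K + w(x(1)))**2 = (46 + 84)**2 = 130**2 = 16900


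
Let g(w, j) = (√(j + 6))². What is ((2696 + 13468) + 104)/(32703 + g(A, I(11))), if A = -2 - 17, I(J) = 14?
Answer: 16268/32723 ≈ 0.49714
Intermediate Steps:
A = -19
g(w, j) = 6 + j (g(w, j) = (√(6 + j))² = 6 + j)
((2696 + 13468) + 104)/(32703 + g(A, I(11))) = ((2696 + 13468) + 104)/(32703 + (6 + 14)) = (16164 + 104)/(32703 + 20) = 16268/32723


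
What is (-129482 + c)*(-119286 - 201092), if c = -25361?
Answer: 49608290654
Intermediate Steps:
(-129482 + c)*(-119286 - 201092) = (-129482 - 25361)*(-119286 - 201092) = -154843*(-320378) = 49608290654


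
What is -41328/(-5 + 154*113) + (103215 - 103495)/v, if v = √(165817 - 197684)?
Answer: -4592/1933 + 280*I*√31867/31867 ≈ -2.3756 + 1.5685*I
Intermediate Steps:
v = I*√31867 (v = √(-31867) = I*√31867 ≈ 178.51*I)
-41328/(-5 + 154*113) + (103215 - 103495)/v = -41328/(-5 + 154*113) + (103215 - 103495)/((I*√31867)) = -41328/(-5 + 17402) - (-280)*I*√31867/31867 = -41328/17397 + 280*I*√31867/31867 = -41328*1/17397 + 280*I*√31867/31867 = -4592/1933 + 280*I*√31867/31867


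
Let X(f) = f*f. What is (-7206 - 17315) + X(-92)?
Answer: -16057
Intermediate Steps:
X(f) = f²
(-7206 - 17315) + X(-92) = (-7206 - 17315) + (-92)² = -24521 + 8464 = -16057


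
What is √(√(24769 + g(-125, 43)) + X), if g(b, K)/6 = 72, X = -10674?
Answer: √(-10674 + √25201) ≈ 102.54*I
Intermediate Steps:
g(b, K) = 432 (g(b, K) = 6*72 = 432)
√(√(24769 + g(-125, 43)) + X) = √(√(24769 + 432) - 10674) = √(√25201 - 10674) = √(-10674 + √25201)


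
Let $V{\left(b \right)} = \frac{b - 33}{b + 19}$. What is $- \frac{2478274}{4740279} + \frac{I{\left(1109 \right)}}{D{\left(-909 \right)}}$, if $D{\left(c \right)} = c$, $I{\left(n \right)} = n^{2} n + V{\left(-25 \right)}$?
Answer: $- \frac{6465449094743854}{4308913611} \approx -1.5005 \cdot 10^{6}$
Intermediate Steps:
$V{\left(b \right)} = \frac{-33 + b}{19 + b}$
$I{\left(n \right)} = \frac{29}{3} + n^{3}$ ($I{\left(n \right)} = n^{2} n + \frac{-33 - 25}{19 - 25} = n^{3} + \frac{1}{-6} \left(-58\right) = n^{3} - - \frac{29}{3} = n^{3} + \frac{29}{3} = \frac{29}{3} + n^{3}$)
$- \frac{2478274}{4740279} + \frac{I{\left(1109 \right)}}{D{\left(-909 \right)}} = - \frac{2478274}{4740279} + \frac{\frac{29}{3} + 1109^{3}}{-909} = \left(-2478274\right) \frac{1}{4740279} + \left(\frac{29}{3} + 1363938029\right) \left(- \frac{1}{909}\right) = - \frac{2478274}{4740279} + \frac{4091814116}{3} \left(- \frac{1}{909}\right) = - \frac{2478274}{4740279} - \frac{4091814116}{2727} = - \frac{6465449094743854}{4308913611}$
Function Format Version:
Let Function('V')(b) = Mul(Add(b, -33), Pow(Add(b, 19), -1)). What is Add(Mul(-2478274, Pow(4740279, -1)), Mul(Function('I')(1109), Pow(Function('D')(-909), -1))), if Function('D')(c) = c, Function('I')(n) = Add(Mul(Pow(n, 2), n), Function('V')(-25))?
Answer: Rational(-6465449094743854, 4308913611) ≈ -1.5005e+6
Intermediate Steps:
Function('V')(b) = Mul(Pow(Add(19, b), -1), Add(-33, b)) (Function('V')(b) = Mul(Add(-33, b), Pow(Add(19, b), -1)) = Mul(Pow(Add(19, b), -1), Add(-33, b)))
Function('I')(n) = Add(Rational(29, 3), Pow(n, 3)) (Function('I')(n) = Add(Mul(Pow(n, 2), n), Mul(Pow(Add(19, -25), -1), Add(-33, -25))) = Add(Pow(n, 3), Mul(Pow(-6, -1), -58)) = Add(Pow(n, 3), Mul(Rational(-1, 6), -58)) = Add(Pow(n, 3), Rational(29, 3)) = Add(Rational(29, 3), Pow(n, 3)))
Add(Mul(-2478274, Pow(4740279, -1)), Mul(Function('I')(1109), Pow(Function('D')(-909), -1))) = Add(Mul(-2478274, Pow(4740279, -1)), Mul(Add(Rational(29, 3), Pow(1109, 3)), Pow(-909, -1))) = Add(Mul(-2478274, Rational(1, 4740279)), Mul(Add(Rational(29, 3), 1363938029), Rational(-1, 909))) = Add(Rational(-2478274, 4740279), Mul(Rational(4091814116, 3), Rational(-1, 909))) = Add(Rational(-2478274, 4740279), Rational(-4091814116, 2727)) = Rational(-6465449094743854, 4308913611)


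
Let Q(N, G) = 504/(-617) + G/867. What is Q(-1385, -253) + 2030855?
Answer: 1086382949776/534939 ≈ 2.0309e+6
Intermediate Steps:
Q(N, G) = -504/617 + G/867 (Q(N, G) = 504*(-1/617) + G*(1/867) = -504/617 + G/867)
Q(-1385, -253) + 2030855 = (-504/617 + (1/867)*(-253)) + 2030855 = (-504/617 - 253/867) + 2030855 = -593069/534939 + 2030855 = 1086382949776/534939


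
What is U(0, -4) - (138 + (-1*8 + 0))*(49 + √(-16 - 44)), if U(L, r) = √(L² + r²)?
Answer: -6366 - 260*I*√15 ≈ -6366.0 - 1007.0*I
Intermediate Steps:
U(0, -4) - (138 + (-1*8 + 0))*(49 + √(-16 - 44)) = √(0² + (-4)²) - (138 + (-1*8 + 0))*(49 + √(-16 - 44)) = √(0 + 16) - (138 + (-8 + 0))*(49 + √(-60)) = √16 - (138 - 8)*(49 + 2*I*√15) = 4 - 130*(49 + 2*I*√15) = 4 - (6370 + 260*I*√15) = 4 + (-6370 - 260*I*√15) = -6366 - 260*I*√15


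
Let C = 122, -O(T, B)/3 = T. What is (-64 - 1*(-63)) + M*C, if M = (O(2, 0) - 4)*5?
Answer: -6101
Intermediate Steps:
O(T, B) = -3*T
M = -50 (M = (-3*2 - 4)*5 = (-6 - 4)*5 = -10*5 = -50)
(-64 - 1*(-63)) + M*C = (-64 - 1*(-63)) - 50*122 = (-64 + 63) - 6100 = -1 - 6100 = -6101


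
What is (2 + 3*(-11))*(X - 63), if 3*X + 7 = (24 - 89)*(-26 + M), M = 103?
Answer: 161231/3 ≈ 53744.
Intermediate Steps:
X = -5012/3 (X = -7/3 + ((24 - 89)*(-26 + 103))/3 = -7/3 + (-65*77)/3 = -7/3 + (⅓)*(-5005) = -7/3 - 5005/3 = -5012/3 ≈ -1670.7)
(2 + 3*(-11))*(X - 63) = (2 + 3*(-11))*(-5012/3 - 63) = (2 - 33)*(-5201/3) = -31*(-5201/3) = 161231/3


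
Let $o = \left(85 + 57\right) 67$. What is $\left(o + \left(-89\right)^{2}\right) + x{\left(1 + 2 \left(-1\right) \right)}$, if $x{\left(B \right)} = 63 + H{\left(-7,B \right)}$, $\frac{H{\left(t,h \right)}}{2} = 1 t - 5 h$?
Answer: $17494$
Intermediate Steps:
$H{\left(t,h \right)} = - 10 h + 2 t$ ($H{\left(t,h \right)} = 2 \left(1 t - 5 h\right) = 2 \left(t - 5 h\right) = - 10 h + 2 t$)
$o = 9514$ ($o = 142 \cdot 67 = 9514$)
$x{\left(B \right)} = 49 - 10 B$ ($x{\left(B \right)} = 63 - \left(14 + 10 B\right) = 49 - 10 B$)
$\left(o + \left(-89\right)^{2}\right) + x{\left(1 + 2 \left(-1\right) \right)} = \left(9514 + \left(-89\right)^{2}\right) + \left(49 - 10 \left(1 + 2 \left(-1\right)\right)\right) = \left(9514 + 7921\right) + \left(49 - 10 \left(1 - 2\right)\right) = 17435 + \left(49 - -10\right) = 17435 + \left(49 + 10\right) = 17435 + 59 = 17494$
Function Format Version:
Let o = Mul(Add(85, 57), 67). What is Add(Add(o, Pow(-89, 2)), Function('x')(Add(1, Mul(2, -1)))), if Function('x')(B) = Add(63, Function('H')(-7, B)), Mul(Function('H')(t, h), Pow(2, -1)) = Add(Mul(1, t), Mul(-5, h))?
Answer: 17494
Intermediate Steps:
Function('H')(t, h) = Add(Mul(-10, h), Mul(2, t)) (Function('H')(t, h) = Mul(2, Add(Mul(1, t), Mul(-5, h))) = Mul(2, Add(t, Mul(-5, h))) = Add(Mul(-10, h), Mul(2, t)))
o = 9514 (o = Mul(142, 67) = 9514)
Function('x')(B) = Add(49, Mul(-10, B)) (Function('x')(B) = Add(63, Add(Mul(-10, B), Mul(2, -7))) = Add(63, Add(Mul(-10, B), -14)) = Add(63, Add(-14, Mul(-10, B))) = Add(49, Mul(-10, B)))
Add(Add(o, Pow(-89, 2)), Function('x')(Add(1, Mul(2, -1)))) = Add(Add(9514, Pow(-89, 2)), Add(49, Mul(-10, Add(1, Mul(2, -1))))) = Add(Add(9514, 7921), Add(49, Mul(-10, Add(1, -2)))) = Add(17435, Add(49, Mul(-10, -1))) = Add(17435, Add(49, 10)) = Add(17435, 59) = 17494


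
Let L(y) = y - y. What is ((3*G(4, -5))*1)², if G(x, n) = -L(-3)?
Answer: 0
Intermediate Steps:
L(y) = 0
G(x, n) = 0 (G(x, n) = -1*0 = 0)
((3*G(4, -5))*1)² = ((3*0)*1)² = (0*1)² = 0² = 0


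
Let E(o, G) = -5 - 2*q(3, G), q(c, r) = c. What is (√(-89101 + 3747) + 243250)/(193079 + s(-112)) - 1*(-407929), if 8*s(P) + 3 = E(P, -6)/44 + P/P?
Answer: 2520404861151/6178519 + 32*I*√85354/6178519 ≈ 4.0793e+5 + 0.0015131*I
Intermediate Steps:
E(o, G) = -11 (E(o, G) = -5 - 2*3 = -5 - 6 = -11)
s(P) = -9/32 (s(P) = -3/8 + (-11/44 + P/P)/8 = -3/8 + (-11*1/44 + 1)/8 = -3/8 + (-¼ + 1)/8 = -3/8 + (⅛)*(¾) = -3/8 + 3/32 = -9/32)
(√(-89101 + 3747) + 243250)/(193079 + s(-112)) - 1*(-407929) = (√(-89101 + 3747) + 243250)/(193079 - 9/32) - 1*(-407929) = (√(-85354) + 243250)/(6178519/32) + 407929 = (I*√85354 + 243250)*(32/6178519) + 407929 = (243250 + I*√85354)*(32/6178519) + 407929 = (7784000/6178519 + 32*I*√85354/6178519) + 407929 = 2520404861151/6178519 + 32*I*√85354/6178519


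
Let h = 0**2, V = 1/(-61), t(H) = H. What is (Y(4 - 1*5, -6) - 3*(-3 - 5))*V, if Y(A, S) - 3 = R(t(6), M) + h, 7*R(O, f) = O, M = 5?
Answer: -195/427 ≈ -0.45667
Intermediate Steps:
R(O, f) = O/7
V = -1/61 ≈ -0.016393
h = 0
Y(A, S) = 27/7 (Y(A, S) = 3 + ((1/7)*6 + 0) = 3 + (6/7 + 0) = 3 + 6/7 = 27/7)
(Y(4 - 1*5, -6) - 3*(-3 - 5))*V = (27/7 - 3*(-3 - 5))*(-1/61) = (27/7 - 3*(-8))*(-1/61) = (27/7 + 24)*(-1/61) = (195/7)*(-1/61) = -195/427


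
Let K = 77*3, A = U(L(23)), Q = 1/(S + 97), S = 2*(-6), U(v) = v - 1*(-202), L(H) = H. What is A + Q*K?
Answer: 19356/85 ≈ 227.72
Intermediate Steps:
U(v) = 202 + v (U(v) = v + 202 = 202 + v)
S = -12
Q = 1/85 (Q = 1/(-12 + 97) = 1/85 ≈ 0.011765)
A = 225 (A = 202 + 23 = 225)
K = 231
A + Q*K = 225 + (1/85)*231 = 225 + 231/85 = 19356/85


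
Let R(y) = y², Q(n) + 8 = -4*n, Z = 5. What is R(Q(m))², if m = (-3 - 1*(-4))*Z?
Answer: 614656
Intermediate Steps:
m = 5 (m = (-3 - 1*(-4))*5 = (-3 + 4)*5 = 1*5 = 5)
Q(n) = -8 - 4*n
R(Q(m))² = ((-8 - 4*5)²)² = ((-8 - 20)²)² = ((-28)²)² = 784² = 614656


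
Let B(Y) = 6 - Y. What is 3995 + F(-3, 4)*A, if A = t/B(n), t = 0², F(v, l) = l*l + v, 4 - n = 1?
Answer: 3995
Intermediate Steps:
n = 3 (n = 4 - 1*1 = 4 - 1 = 3)
F(v, l) = v + l² (F(v, l) = l² + v = v + l²)
t = 0
A = 0 (A = 0/(6 - 1*3) = 0/(6 - 3) = 0/3 = 0*(⅓) = 0)
3995 + F(-3, 4)*A = 3995 + (-3 + 4²)*0 = 3995 + (-3 + 16)*0 = 3995 + 13*0 = 3995 + 0 = 3995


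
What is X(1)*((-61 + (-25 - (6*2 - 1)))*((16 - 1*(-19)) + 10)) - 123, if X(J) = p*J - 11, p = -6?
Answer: 74082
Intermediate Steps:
X(J) = -11 - 6*J (X(J) = -6*J - 11 = -11 - 6*J)
X(1)*((-61 + (-25 - (6*2 - 1)))*((16 - 1*(-19)) + 10)) - 123 = (-11 - 6*1)*((-61 + (-25 - (6*2 - 1)))*((16 - 1*(-19)) + 10)) - 123 = (-11 - 6)*((-61 + (-25 - (12 - 1)))*((16 + 19) + 10)) - 123 = -17*(-61 + (-25 - 1*11))*(35 + 10) - 123 = -17*(-61 + (-25 - 11))*45 - 123 = -17*(-61 - 36)*45 - 123 = -(-1649)*45 - 123 = -17*(-4365) - 123 = 74205 - 123 = 74082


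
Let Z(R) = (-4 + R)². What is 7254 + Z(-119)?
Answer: 22383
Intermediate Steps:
7254 + Z(-119) = 7254 + (-4 - 119)² = 7254 + (-123)² = 7254 + 15129 = 22383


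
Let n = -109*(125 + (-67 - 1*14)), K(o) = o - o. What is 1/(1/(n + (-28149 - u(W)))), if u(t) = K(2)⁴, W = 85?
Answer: -32945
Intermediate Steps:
K(o) = 0
u(t) = 0 (u(t) = 0⁴ = 0)
n = -4796 (n = -109*(125 + (-67 - 14)) = -109*(125 - 81) = -109*44 = -4796)
1/(1/(n + (-28149 - u(W)))) = 1/(1/(-4796 + (-28149 - 1*0))) = 1/(1/(-4796 + (-28149 + 0))) = 1/(1/(-4796 - 28149)) = 1/(1/(-32945)) = 1/(-1/32945) = -32945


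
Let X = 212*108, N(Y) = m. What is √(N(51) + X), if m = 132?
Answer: 2*√5757 ≈ 151.75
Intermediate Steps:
N(Y) = 132
X = 22896
√(N(51) + X) = √(132 + 22896) = √23028 = 2*√5757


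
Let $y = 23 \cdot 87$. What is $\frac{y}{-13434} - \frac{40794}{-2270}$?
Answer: $\frac{90580721}{5082530} \approx 17.822$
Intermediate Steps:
$y = 2001$
$\frac{y}{-13434} - \frac{40794}{-2270} = \frac{2001}{-13434} - \frac{40794}{-2270} = 2001 \left(- \frac{1}{13434}\right) - - \frac{20397}{1135} = - \frac{667}{4478} + \frac{20397}{1135} = \frac{90580721}{5082530}$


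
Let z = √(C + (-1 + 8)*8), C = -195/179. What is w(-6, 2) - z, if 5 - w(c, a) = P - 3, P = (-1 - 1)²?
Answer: 4 - √1759391/179 ≈ -3.4102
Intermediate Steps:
C = -195/179 (C = -195*1/179 = -195/179 ≈ -1.0894)
P = 4 (P = (-2)² = 4)
w(c, a) = 4 (w(c, a) = 5 - (4 - 3) = 5 - 1*1 = 5 - 1 = 4)
z = √1759391/179 (z = √(-195/179 + (-1 + 8)*8) = √(-195/179 + 7*8) = √(-195/179 + 56) = √(9829/179) = √1759391/179 ≈ 7.4102)
w(-6, 2) - z = 4 - √1759391/179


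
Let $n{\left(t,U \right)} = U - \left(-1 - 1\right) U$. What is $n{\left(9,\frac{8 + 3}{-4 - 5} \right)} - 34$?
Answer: $- \frac{113}{3} \approx -37.667$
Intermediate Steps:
$n{\left(t,U \right)} = 3 U$ ($n{\left(t,U \right)} = U - - 2 U = U + 2 U = 3 U$)
$n{\left(9,\frac{8 + 3}{-4 - 5} \right)} - 34 = 3 \frac{8 + 3}{-4 - 5} - 34 = 3 \frac{11}{-9} - 34 = 3 \cdot 11 \left(- \frac{1}{9}\right) - 34 = 3 \left(- \frac{11}{9}\right) - 34 = - \frac{11}{3} - 34 = - \frac{113}{3}$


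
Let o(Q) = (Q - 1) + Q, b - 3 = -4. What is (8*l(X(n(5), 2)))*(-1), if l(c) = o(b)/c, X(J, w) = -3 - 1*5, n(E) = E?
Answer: -3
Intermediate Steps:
b = -1 (b = 3 - 4 = -1)
o(Q) = -1 + 2*Q (o(Q) = (-1 + Q) + Q = -1 + 2*Q)
X(J, w) = -8 (X(J, w) = -3 - 5 = -8)
l(c) = -3/c (l(c) = (-1 + 2*(-1))/c = (-1 - 2)/c = -3/c)
(8*l(X(n(5), 2)))*(-1) = (8*(-3/(-8)))*(-1) = (8*(-3*(-1/8)))*(-1) = (8*(3/8))*(-1) = 3*(-1) = -3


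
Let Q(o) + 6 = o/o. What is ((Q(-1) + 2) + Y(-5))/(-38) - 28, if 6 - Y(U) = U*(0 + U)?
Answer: -521/19 ≈ -27.421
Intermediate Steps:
Q(o) = -5 (Q(o) = -6 + o/o = -6 + 1 = -5)
Y(U) = 6 - U² (Y(U) = 6 - U*(0 + U) = 6 - U*U = 6 - U²)
((Q(-1) + 2) + Y(-5))/(-38) - 28 = ((-5 + 2) + (6 - 1*(-5)²))/(-38) - 28 = -(-3 + (6 - 1*25))/38 - 28 = -(-3 + (6 - 25))/38 - 28 = -(-3 - 19)/38 - 28 = -1/38*(-22) - 28 = 11/19 - 28 = -521/19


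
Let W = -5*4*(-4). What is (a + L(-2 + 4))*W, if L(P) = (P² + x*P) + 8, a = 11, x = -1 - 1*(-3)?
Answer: 2160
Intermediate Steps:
x = 2 (x = -1 + 3 = 2)
L(P) = 8 + P² + 2*P (L(P) = (P² + 2*P) + 8 = 8 + P² + 2*P)
W = 80 (W = -20*(-4) = 80)
(a + L(-2 + 4))*W = (11 + (8 + (-2 + 4)² + 2*(-2 + 4)))*80 = (11 + (8 + 2² + 2*2))*80 = (11 + (8 + 4 + 4))*80 = (11 + 16)*80 = 27*80 = 2160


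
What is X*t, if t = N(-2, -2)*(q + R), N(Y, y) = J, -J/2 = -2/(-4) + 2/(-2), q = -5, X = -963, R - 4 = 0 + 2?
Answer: -963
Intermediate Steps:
R = 6 (R = 4 + (0 + 2) = 4 + 2 = 6)
J = 1 (J = -2*(-2/(-4) + 2/(-2)) = -2*(-2*(-¼) + 2*(-½)) = -2*(½ - 1) = -2*(-½) = 1)
N(Y, y) = 1
t = 1 (t = 1*(-5 + 6) = 1*1 = 1)
X*t = -963*1 = -963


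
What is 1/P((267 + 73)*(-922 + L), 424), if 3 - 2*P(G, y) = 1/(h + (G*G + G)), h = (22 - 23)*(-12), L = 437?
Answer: 54383690224/81575535335 ≈ 0.66667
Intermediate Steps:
h = 12 (h = -1*(-12) = 12)
P(G, y) = 3/2 - 1/(2*(12 + G + G**2)) (P(G, y) = 3/2 - 1/(2*(12 + (G*G + G))) = 3/2 - 1/(2*(12 + (G**2 + G))) = 3/2 - 1/(2*(12 + (G + G**2))) = 3/2 - 1/(2*(12 + G + G**2)))
1/P((267 + 73)*(-922 + L), 424) = 1/((35 + 3*((267 + 73)*(-922 + 437)) + 3*((267 + 73)*(-922 + 437))**2)/(2*(12 + (267 + 73)*(-922 + 437) + ((267 + 73)*(-922 + 437))**2))) = 1/((35 + 3*(340*(-485)) + 3*(340*(-485))**2)/(2*(12 + 340*(-485) + (340*(-485))**2))) = 1/((35 + 3*(-164900) + 3*(-164900)**2)/(2*(12 - 164900 + (-164900)**2))) = 1/((35 - 494700 + 3*27192010000)/(2*(12 - 164900 + 27192010000))) = 1/((1/2)*(35 - 494700 + 81576030000)/27191845112) = 1/((1/2)*(1/27191845112)*81575535335) = 1/(81575535335/54383690224) = 54383690224/81575535335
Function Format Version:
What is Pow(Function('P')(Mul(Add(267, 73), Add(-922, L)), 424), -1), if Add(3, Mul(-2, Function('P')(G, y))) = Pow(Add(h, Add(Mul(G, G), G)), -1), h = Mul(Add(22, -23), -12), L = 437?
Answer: Rational(54383690224, 81575535335) ≈ 0.66667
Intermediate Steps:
h = 12 (h = Mul(-1, -12) = 12)
Function('P')(G, y) = Add(Rational(3, 2), Mul(Rational(-1, 2), Pow(Add(12, G, Pow(G, 2)), -1))) (Function('P')(G, y) = Add(Rational(3, 2), Mul(Rational(-1, 2), Pow(Add(12, Add(Mul(G, G), G)), -1))) = Add(Rational(3, 2), Mul(Rational(-1, 2), Pow(Add(12, Add(Pow(G, 2), G)), -1))) = Add(Rational(3, 2), Mul(Rational(-1, 2), Pow(Add(12, Add(G, Pow(G, 2))), -1))) = Add(Rational(3, 2), Mul(Rational(-1, 2), Pow(Add(12, G, Pow(G, 2)), -1))))
Pow(Function('P')(Mul(Add(267, 73), Add(-922, L)), 424), -1) = Pow(Mul(Rational(1, 2), Pow(Add(12, Mul(Add(267, 73), Add(-922, 437)), Pow(Mul(Add(267, 73), Add(-922, 437)), 2)), -1), Add(35, Mul(3, Mul(Add(267, 73), Add(-922, 437))), Mul(3, Pow(Mul(Add(267, 73), Add(-922, 437)), 2)))), -1) = Pow(Mul(Rational(1, 2), Pow(Add(12, Mul(340, -485), Pow(Mul(340, -485), 2)), -1), Add(35, Mul(3, Mul(340, -485)), Mul(3, Pow(Mul(340, -485), 2)))), -1) = Pow(Mul(Rational(1, 2), Pow(Add(12, -164900, Pow(-164900, 2)), -1), Add(35, Mul(3, -164900), Mul(3, Pow(-164900, 2)))), -1) = Pow(Mul(Rational(1, 2), Pow(Add(12, -164900, 27192010000), -1), Add(35, -494700, Mul(3, 27192010000))), -1) = Pow(Mul(Rational(1, 2), Pow(27191845112, -1), Add(35, -494700, 81576030000)), -1) = Pow(Mul(Rational(1, 2), Rational(1, 27191845112), 81575535335), -1) = Pow(Rational(81575535335, 54383690224), -1) = Rational(54383690224, 81575535335)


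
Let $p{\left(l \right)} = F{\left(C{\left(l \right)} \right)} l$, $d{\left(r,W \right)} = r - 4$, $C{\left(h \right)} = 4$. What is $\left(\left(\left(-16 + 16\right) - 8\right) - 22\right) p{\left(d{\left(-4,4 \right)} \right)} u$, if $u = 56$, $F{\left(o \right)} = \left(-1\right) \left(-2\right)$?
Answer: $26880$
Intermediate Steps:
$F{\left(o \right)} = 2$
$d{\left(r,W \right)} = -4 + r$
$p{\left(l \right)} = 2 l$
$\left(\left(\left(-16 + 16\right) - 8\right) - 22\right) p{\left(d{\left(-4,4 \right)} \right)} u = \left(\left(\left(-16 + 16\right) - 8\right) - 22\right) 2 \left(-4 - 4\right) 56 = \left(\left(0 - 8\right) - 22\right) 2 \left(-8\right) 56 = \left(-8 - 22\right) \left(-16\right) 56 = \left(-30\right) \left(-16\right) 56 = 480 \cdot 56 = 26880$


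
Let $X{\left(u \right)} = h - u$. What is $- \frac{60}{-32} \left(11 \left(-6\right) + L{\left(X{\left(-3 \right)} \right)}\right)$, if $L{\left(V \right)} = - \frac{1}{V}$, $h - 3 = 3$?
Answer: $- \frac{2975}{24} \approx -123.96$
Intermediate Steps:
$h = 6$ ($h = 3 + 3 = 6$)
$X{\left(u \right)} = 6 - u$
$- \frac{60}{-32} \left(11 \left(-6\right) + L{\left(X{\left(-3 \right)} \right)}\right) = - \frac{60}{-32} \left(11 \left(-6\right) - \frac{1}{6 - -3}\right) = \left(-60\right) \left(- \frac{1}{32}\right) \left(-66 - \frac{1}{6 + 3}\right) = \frac{15 \left(-66 - \frac{1}{9}\right)}{8} = \frac{15}{8} \left(- \frac{595}{9}\right) = - \frac{2975}{24}$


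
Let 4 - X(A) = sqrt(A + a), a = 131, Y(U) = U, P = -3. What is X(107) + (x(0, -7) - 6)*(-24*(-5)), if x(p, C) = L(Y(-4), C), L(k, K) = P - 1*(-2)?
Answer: -836 - sqrt(238) ≈ -851.43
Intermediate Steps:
L(k, K) = -1 (L(k, K) = -3 - 1*(-2) = -3 + 2 = -1)
x(p, C) = -1
X(A) = 4 - sqrt(131 + A) (X(A) = 4 - sqrt(A + 131) = 4 - sqrt(131 + A))
X(107) + (x(0, -7) - 6)*(-24*(-5)) = (4 - sqrt(131 + 107)) + (-1 - 6)*(-24*(-5)) = (4 - sqrt(238)) - 7*120 = (4 - sqrt(238)) - 840 = -836 - sqrt(238)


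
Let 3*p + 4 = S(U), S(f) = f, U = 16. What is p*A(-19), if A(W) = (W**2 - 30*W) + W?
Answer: 3648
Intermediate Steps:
p = 4 (p = -4/3 + (1/3)*16 = -4/3 + 16/3 = 4)
A(W) = W**2 - 29*W
p*A(-19) = 4*(-19*(-29 - 19)) = 4*(-19*(-48)) = 4*912 = 3648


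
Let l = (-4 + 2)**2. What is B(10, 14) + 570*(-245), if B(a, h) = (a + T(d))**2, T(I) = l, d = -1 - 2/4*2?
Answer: -139454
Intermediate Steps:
d = -2 (d = -1 - 2*1/4*2 = -1 - 1/2*2 = -1 - 1 = -2)
l = 4 (l = (-2)**2 = 4)
T(I) = 4
B(a, h) = (4 + a)**2 (B(a, h) = (a + 4)**2 = (4 + a)**2)
B(10, 14) + 570*(-245) = (4 + 10)**2 + 570*(-245) = 14**2 - 139650 = 196 - 139650 = -139454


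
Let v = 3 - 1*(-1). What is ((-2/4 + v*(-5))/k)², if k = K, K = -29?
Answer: 1681/3364 ≈ 0.49970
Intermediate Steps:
v = 4 (v = 3 + 1 = 4)
k = -29
((-2/4 + v*(-5))/k)² = ((-2/4 + 4*(-5))/(-29))² = ((-2*¼ - 20)*(-1/29))² = ((-½ - 20)*(-1/29))² = (-41/2*(-1/29))² = (41/58)² = 1681/3364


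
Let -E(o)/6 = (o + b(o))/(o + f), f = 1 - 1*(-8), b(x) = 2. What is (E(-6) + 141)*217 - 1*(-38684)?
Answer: 71017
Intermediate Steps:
f = 9 (f = 1 + 8 = 9)
E(o) = -6*(2 + o)/(9 + o) (E(o) = -6*(o + 2)/(o + 9) = -6*(2 + o)/(9 + o))
(E(-6) + 141)*217 - 1*(-38684) = (6*(-2 - 1*(-6))/(9 - 6) + 141)*217 - 1*(-38684) = (6*(-2 + 6)/3 + 141)*217 + 38684 = (6*(⅓)*4 + 141)*217 + 38684 = (8 + 141)*217 + 38684 = 149*217 + 38684 = 32333 + 38684 = 71017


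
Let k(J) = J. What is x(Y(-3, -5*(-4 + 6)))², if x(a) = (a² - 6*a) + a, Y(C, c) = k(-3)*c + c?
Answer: 90000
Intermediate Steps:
Y(C, c) = -2*c (Y(C, c) = -3*c + c = -2*c)
x(a) = a² - 5*a
x(Y(-3, -5*(-4 + 6)))² = ((-(-10)*(-4 + 6))*(-5 - (-10)*(-4 + 6)))² = ((-(-10)*2)*(-5 - (-10)*2))² = ((-2*(-10))*(-5 - 2*(-10)))² = (20*(-5 + 20))² = (20*15)² = 300² = 90000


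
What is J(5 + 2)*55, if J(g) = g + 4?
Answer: 605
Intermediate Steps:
J(g) = 4 + g
J(5 + 2)*55 = (4 + (5 + 2))*55 = (4 + 7)*55 = 11*55 = 605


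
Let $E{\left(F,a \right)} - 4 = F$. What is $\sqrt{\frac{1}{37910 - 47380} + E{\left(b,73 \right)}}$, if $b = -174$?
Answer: $\frac{i \sqrt{15245762470}}{9470} \approx 13.038 i$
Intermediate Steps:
$E{\left(F,a \right)} = 4 + F$
$\sqrt{\frac{1}{37910 - 47380} + E{\left(b,73 \right)}} = \sqrt{\frac{1}{37910 - 47380} + \left(4 - 174\right)} = \sqrt{\frac{1}{-9470} - 170} = \sqrt{- \frac{1}{9470} - 170} = \sqrt{- \frac{1609901}{9470}} = \frac{i \sqrt{15245762470}}{9470}$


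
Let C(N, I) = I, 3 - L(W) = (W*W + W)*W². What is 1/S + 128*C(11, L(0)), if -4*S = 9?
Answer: 3452/9 ≈ 383.56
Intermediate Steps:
S = -9/4 (S = -¼*9 = -9/4 ≈ -2.2500)
L(W) = 3 - W²*(W + W²) (L(W) = 3 - (W*W + W)*W² = 3 - (W² + W)*W² = 3 - (W + W²)*W² = 3 - W²*(W + W²))
1/S + 128*C(11, L(0)) = 1/(-9/4) + 128*(3 - 1*0³ - 1*0⁴) = -4/9 + 128*(3 - 1*0 - 1*0) = -4/9 + 128*(3 + 0 + 0) = -4/9 + 128*3 = -4/9 + 384 = 3452/9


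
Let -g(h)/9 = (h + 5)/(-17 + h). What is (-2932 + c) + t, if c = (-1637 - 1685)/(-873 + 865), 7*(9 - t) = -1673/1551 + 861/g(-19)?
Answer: -107373691/43428 ≈ -2472.5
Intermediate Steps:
g(h) = -9*(5 + h)/(-17 + h) (g(h) = -9*(h + 5)/(-17 + h) = -9*(5 + h)/(-17 + h))
t = 480932/10857 (t = 9 - (-1673/1551 + 861/((9*(-5 - 1*(-19))/(-17 - 19))))/7 = 9 - (-1673*1/1551 + 861/((9*(-5 + 19)/(-36))))/7 = 9 - (-1673/1551 + 861/((9*(-1/36)*14)))/7 = 9 - (-1673/1551 + 861/(-7/2))/7 = 9 - (-1673/1551 + 861*(-2/7))/7 = 9 - (-1673/1551 - 246)/7 = 9 - 1/7*(-383219/1551) = 9 + 383219/10857 = 480932/10857 ≈ 44.297)
c = 1661/4 (c = -3322/(-8) = -3322*(-1/8) = 1661/4 ≈ 415.25)
(-2932 + c) + t = (-2932 + 1661/4) + 480932/10857 = -10067/4 + 480932/10857 = -107373691/43428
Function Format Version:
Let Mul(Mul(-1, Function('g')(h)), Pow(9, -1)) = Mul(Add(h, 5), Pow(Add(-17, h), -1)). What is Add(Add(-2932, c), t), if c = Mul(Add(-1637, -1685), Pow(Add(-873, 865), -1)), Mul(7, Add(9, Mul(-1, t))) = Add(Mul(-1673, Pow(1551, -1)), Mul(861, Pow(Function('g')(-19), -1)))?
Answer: Rational(-107373691, 43428) ≈ -2472.5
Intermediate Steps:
Function('g')(h) = Mul(-9, Pow(Add(-17, h), -1), Add(5, h)) (Function('g')(h) = Mul(-9, Mul(Add(h, 5), Pow(Add(-17, h), -1))) = Mul(-9, Mul(Add(5, h), Pow(Add(-17, h), -1))) = Mul(-9, Mul(Pow(Add(-17, h), -1), Add(5, h))) = Mul(-9, Pow(Add(-17, h), -1), Add(5, h)))
t = Rational(480932, 10857) (t = Add(9, Mul(Rational(-1, 7), Add(Mul(-1673, Pow(1551, -1)), Mul(861, Pow(Mul(9, Pow(Add(-17, -19), -1), Add(-5, Mul(-1, -19))), -1))))) = Add(9, Mul(Rational(-1, 7), Add(Mul(-1673, Rational(1, 1551)), Mul(861, Pow(Mul(9, Pow(-36, -1), Add(-5, 19)), -1))))) = Add(9, Mul(Rational(-1, 7), Add(Rational(-1673, 1551), Mul(861, Pow(Mul(9, Rational(-1, 36), 14), -1))))) = Add(9, Mul(Rational(-1, 7), Add(Rational(-1673, 1551), Mul(861, Pow(Rational(-7, 2), -1))))) = Add(9, Mul(Rational(-1, 7), Add(Rational(-1673, 1551), Mul(861, Rational(-2, 7))))) = Add(9, Mul(Rational(-1, 7), Add(Rational(-1673, 1551), -246))) = Add(9, Mul(Rational(-1, 7), Rational(-383219, 1551))) = Add(9, Rational(383219, 10857)) = Rational(480932, 10857) ≈ 44.297)
c = Rational(1661, 4) (c = Mul(-3322, Pow(-8, -1)) = Mul(-3322, Rational(-1, 8)) = Rational(1661, 4) ≈ 415.25)
Add(Add(-2932, c), t) = Add(Add(-2932, Rational(1661, 4)), Rational(480932, 10857)) = Add(Rational(-10067, 4), Rational(480932, 10857)) = Rational(-107373691, 43428)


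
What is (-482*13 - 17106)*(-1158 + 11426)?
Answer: -239983696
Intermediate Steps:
(-482*13 - 17106)*(-1158 + 11426) = (-6266 - 17106)*10268 = -23372*10268 = -239983696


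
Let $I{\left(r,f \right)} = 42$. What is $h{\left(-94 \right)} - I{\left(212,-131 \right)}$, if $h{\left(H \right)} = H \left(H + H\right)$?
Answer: $17630$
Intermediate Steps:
$h{\left(H \right)} = 2 H^{2}$ ($h{\left(H \right)} = H 2 H = 2 H^{2}$)
$h{\left(-94 \right)} - I{\left(212,-131 \right)} = 2 \left(-94\right)^{2} - 42 = 2 \cdot 8836 - 42 = 17672 - 42 = 17630$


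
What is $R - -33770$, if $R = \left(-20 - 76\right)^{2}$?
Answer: $42986$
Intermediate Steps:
$R = 9216$ ($R = \left(-96\right)^{2} = 9216$)
$R - -33770 = 9216 - -33770 = 9216 + 33770 = 42986$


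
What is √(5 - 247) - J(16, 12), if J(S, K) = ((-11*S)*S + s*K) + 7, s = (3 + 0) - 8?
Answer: 2869 + 11*I*√2 ≈ 2869.0 + 15.556*I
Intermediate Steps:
s = -5 (s = 3 - 8 = -5)
J(S, K) = 7 - 11*S² - 5*K (J(S, K) = ((-11*S)*S - 5*K) + 7 = (-11*S² - 5*K) + 7 = 7 - 11*S² - 5*K)
√(5 - 247) - J(16, 12) = √(5 - 247) - (7 - 11*16² - 5*12) = √(-242) - (7 - 11*256 - 60) = 11*I*√2 - (7 - 2816 - 60) = 11*I*√2 - 1*(-2869) = 11*I*√2 + 2869 = 2869 + 11*I*√2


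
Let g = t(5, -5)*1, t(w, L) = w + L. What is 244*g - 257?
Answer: -257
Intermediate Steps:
t(w, L) = L + w
g = 0 (g = (-5 + 5)*1 = 0*1 = 0)
244*g - 257 = 244*0 - 257 = 0 - 257 = -257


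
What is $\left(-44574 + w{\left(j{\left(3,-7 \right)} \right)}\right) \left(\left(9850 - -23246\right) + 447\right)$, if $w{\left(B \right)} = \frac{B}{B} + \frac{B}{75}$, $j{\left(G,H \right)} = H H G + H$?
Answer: $- \frac{7475247627}{5} \approx -1.4951 \cdot 10^{9}$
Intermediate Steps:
$j{\left(G,H \right)} = H + G H^{2}$ ($j{\left(G,H \right)} = H^{2} G + H = G H^{2} + H = H + G H^{2}$)
$w{\left(B \right)} = 1 + \frac{B}{75}$ ($w{\left(B \right)} = 1 + B \frac{1}{75} = 1 + \frac{B}{75}$)
$\left(-44574 + w{\left(j{\left(3,-7 \right)} \right)}\right) \left(\left(9850 - -23246\right) + 447\right) = \left(-44574 + \left(1 + \frac{\left(-7\right) \left(1 + 3 \left(-7\right)\right)}{75}\right)\right) \left(\left(9850 - -23246\right) + 447\right) = \left(-44574 + \left(1 + \frac{\left(-7\right) \left(1 - 21\right)}{75}\right)\right) \left(\left(9850 + 23246\right) + 447\right) = \left(-44574 + \left(1 + \frac{\left(-7\right) \left(-20\right)}{75}\right)\right) \left(33096 + 447\right) = \left(-44574 + \left(1 + \frac{1}{75} \cdot 140\right)\right) 33543 = \left(-44574 + \left(1 + \frac{28}{15}\right)\right) 33543 = \left(-44574 + \frac{43}{15}\right) 33543 = \left(- \frac{668567}{15}\right) 33543 = - \frac{7475247627}{5}$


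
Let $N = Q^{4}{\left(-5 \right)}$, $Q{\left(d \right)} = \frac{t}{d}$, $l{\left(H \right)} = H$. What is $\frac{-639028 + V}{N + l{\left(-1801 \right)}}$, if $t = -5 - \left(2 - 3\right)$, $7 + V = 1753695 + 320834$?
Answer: $- \frac{299061250}{375123} \approx -797.24$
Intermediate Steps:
$V = 2074522$ ($V = -7 + \left(1753695 + 320834\right) = -7 + 2074529 = 2074522$)
$t = -4$ ($t = -5 - \left(2 - 3\right) = -5 - -1 = -5 + 1 = -4$)
$Q{\left(d \right)} = - \frac{4}{d}$
$N = \frac{256}{625}$ ($N = \left(- \frac{4}{-5}\right)^{4} = \left(\left(-4\right) \left(- \frac{1}{5}\right)\right)^{4} = \left(\frac{4}{5}\right)^{4} = \frac{256}{625} \approx 0.4096$)
$\frac{-639028 + V}{N + l{\left(-1801 \right)}} = \frac{-639028 + 2074522}{\frac{256}{625} - 1801} = \frac{1435494}{- \frac{1125369}{625}} = 1435494 \left(- \frac{625}{1125369}\right) = - \frac{299061250}{375123}$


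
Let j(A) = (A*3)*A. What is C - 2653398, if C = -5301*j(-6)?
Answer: -3225906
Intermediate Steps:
j(A) = 3*A² (j(A) = (3*A)*A = 3*A²)
C = -572508 (C = -15903*(-6)² = -15903*36 = -5301*108 = -572508)
C - 2653398 = -572508 - 2653398 = -3225906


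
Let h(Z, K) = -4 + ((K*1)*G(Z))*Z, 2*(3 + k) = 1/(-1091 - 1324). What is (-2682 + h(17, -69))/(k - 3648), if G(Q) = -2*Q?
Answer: -179656680/17634331 ≈ -10.188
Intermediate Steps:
k = -14491/4830 (k = -3 + 1/(2*(-1091 - 1324)) = -3 + (½)/(-2415) = -3 + (½)*(-1/2415) = -3 - 1/4830 = -14491/4830 ≈ -3.0002)
h(Z, K) = -4 - 2*K*Z² (h(Z, K) = -4 + ((K*1)*(-2*Z))*Z = -4 + (K*(-2*Z))*Z = -4 + (-2*K*Z)*Z = -4 - 2*K*Z²)
(-2682 + h(17, -69))/(k - 3648) = (-2682 + (-4 - 2*(-69)*17²))/(-14491/4830 - 3648) = (-2682 + (-4 - 2*(-69)*289))/(-17634331/4830) = (-2682 + (-4 + 39882))*(-4830/17634331) = (-2682 + 39878)*(-4830/17634331) = 37196*(-4830/17634331) = -179656680/17634331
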